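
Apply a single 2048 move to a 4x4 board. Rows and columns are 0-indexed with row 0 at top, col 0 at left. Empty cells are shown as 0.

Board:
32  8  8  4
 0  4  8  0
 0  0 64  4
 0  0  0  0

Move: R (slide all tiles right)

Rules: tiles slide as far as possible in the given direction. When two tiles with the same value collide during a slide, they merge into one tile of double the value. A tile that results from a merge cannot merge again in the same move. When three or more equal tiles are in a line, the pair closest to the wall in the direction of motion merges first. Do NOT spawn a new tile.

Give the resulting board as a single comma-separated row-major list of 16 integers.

Slide right:
row 0: [32, 8, 8, 4] -> [0, 32, 16, 4]
row 1: [0, 4, 8, 0] -> [0, 0, 4, 8]
row 2: [0, 0, 64, 4] -> [0, 0, 64, 4]
row 3: [0, 0, 0, 0] -> [0, 0, 0, 0]

Answer: 0, 32, 16, 4, 0, 0, 4, 8, 0, 0, 64, 4, 0, 0, 0, 0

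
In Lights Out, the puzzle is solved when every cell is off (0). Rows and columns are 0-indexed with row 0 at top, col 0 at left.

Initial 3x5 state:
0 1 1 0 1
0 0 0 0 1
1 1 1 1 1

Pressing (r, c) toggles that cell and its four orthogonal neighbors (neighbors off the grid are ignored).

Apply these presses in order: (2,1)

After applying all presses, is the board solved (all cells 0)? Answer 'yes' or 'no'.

Answer: no

Derivation:
After press 1 at (2,1):
0 1 1 0 1
0 1 0 0 1
0 0 0 1 1

Lights still on: 7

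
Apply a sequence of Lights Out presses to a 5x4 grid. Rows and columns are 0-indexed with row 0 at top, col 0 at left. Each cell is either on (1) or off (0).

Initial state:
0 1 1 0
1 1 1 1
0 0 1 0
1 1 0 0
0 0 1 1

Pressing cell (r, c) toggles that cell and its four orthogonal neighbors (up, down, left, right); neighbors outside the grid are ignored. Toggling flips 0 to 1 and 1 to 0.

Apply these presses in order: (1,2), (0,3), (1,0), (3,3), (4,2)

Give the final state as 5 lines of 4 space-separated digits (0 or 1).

After press 1 at (1,2):
0 1 0 0
1 0 0 0
0 0 0 0
1 1 0 0
0 0 1 1

After press 2 at (0,3):
0 1 1 1
1 0 0 1
0 0 0 0
1 1 0 0
0 0 1 1

After press 3 at (1,0):
1 1 1 1
0 1 0 1
1 0 0 0
1 1 0 0
0 0 1 1

After press 4 at (3,3):
1 1 1 1
0 1 0 1
1 0 0 1
1 1 1 1
0 0 1 0

After press 5 at (4,2):
1 1 1 1
0 1 0 1
1 0 0 1
1 1 0 1
0 1 0 1

Answer: 1 1 1 1
0 1 0 1
1 0 0 1
1 1 0 1
0 1 0 1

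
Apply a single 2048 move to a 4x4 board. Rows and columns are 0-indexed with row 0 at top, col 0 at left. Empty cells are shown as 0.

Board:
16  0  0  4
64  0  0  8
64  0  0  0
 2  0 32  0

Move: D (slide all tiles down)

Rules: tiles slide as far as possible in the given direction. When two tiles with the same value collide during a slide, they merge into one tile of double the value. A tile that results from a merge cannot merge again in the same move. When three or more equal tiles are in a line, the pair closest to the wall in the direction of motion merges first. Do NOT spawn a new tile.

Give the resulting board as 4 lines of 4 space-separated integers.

Slide down:
col 0: [16, 64, 64, 2] -> [0, 16, 128, 2]
col 1: [0, 0, 0, 0] -> [0, 0, 0, 0]
col 2: [0, 0, 0, 32] -> [0, 0, 0, 32]
col 3: [4, 8, 0, 0] -> [0, 0, 4, 8]

Answer:   0   0   0   0
 16   0   0   0
128   0   0   4
  2   0  32   8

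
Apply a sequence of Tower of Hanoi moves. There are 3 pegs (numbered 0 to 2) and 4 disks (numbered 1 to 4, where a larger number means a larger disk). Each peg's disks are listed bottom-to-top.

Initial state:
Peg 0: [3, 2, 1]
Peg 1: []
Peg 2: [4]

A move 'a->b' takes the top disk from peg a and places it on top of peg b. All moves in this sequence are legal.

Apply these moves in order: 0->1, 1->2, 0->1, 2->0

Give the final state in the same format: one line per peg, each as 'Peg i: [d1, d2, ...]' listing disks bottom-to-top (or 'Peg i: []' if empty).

After move 1 (0->1):
Peg 0: [3, 2]
Peg 1: [1]
Peg 2: [4]

After move 2 (1->2):
Peg 0: [3, 2]
Peg 1: []
Peg 2: [4, 1]

After move 3 (0->1):
Peg 0: [3]
Peg 1: [2]
Peg 2: [4, 1]

After move 4 (2->0):
Peg 0: [3, 1]
Peg 1: [2]
Peg 2: [4]

Answer: Peg 0: [3, 1]
Peg 1: [2]
Peg 2: [4]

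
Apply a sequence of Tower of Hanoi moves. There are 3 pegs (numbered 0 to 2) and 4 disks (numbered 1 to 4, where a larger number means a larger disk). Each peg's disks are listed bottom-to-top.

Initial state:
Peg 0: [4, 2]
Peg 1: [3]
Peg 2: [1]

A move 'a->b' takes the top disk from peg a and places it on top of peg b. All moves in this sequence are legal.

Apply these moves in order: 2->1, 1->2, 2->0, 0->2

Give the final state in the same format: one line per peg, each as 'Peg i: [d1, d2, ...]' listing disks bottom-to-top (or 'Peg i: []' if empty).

Answer: Peg 0: [4, 2]
Peg 1: [3]
Peg 2: [1]

Derivation:
After move 1 (2->1):
Peg 0: [4, 2]
Peg 1: [3, 1]
Peg 2: []

After move 2 (1->2):
Peg 0: [4, 2]
Peg 1: [3]
Peg 2: [1]

After move 3 (2->0):
Peg 0: [4, 2, 1]
Peg 1: [3]
Peg 2: []

After move 4 (0->2):
Peg 0: [4, 2]
Peg 1: [3]
Peg 2: [1]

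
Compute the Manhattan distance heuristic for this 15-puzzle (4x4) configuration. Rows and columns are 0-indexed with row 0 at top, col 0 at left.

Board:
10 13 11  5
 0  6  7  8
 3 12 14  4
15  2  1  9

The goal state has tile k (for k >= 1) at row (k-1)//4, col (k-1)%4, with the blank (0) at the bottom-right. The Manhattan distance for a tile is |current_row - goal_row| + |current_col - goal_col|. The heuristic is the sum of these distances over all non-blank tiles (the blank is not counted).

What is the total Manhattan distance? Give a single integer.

Answer: 37

Derivation:
Tile 10: (0,0)->(2,1) = 3
Tile 13: (0,1)->(3,0) = 4
Tile 11: (0,2)->(2,2) = 2
Tile 5: (0,3)->(1,0) = 4
Tile 6: (1,1)->(1,1) = 0
Tile 7: (1,2)->(1,2) = 0
Tile 8: (1,3)->(1,3) = 0
Tile 3: (2,0)->(0,2) = 4
Tile 12: (2,1)->(2,3) = 2
Tile 14: (2,2)->(3,1) = 2
Tile 4: (2,3)->(0,3) = 2
Tile 15: (3,0)->(3,2) = 2
Tile 2: (3,1)->(0,1) = 3
Tile 1: (3,2)->(0,0) = 5
Tile 9: (3,3)->(2,0) = 4
Sum: 3 + 4 + 2 + 4 + 0 + 0 + 0 + 4 + 2 + 2 + 2 + 2 + 3 + 5 + 4 = 37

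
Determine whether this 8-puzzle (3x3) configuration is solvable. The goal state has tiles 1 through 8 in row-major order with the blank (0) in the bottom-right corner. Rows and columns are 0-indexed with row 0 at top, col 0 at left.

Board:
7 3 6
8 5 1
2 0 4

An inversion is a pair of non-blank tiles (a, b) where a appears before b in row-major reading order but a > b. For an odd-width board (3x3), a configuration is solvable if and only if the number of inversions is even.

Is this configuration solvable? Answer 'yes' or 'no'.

Inversions (pairs i<j in row-major order where tile[i] > tile[j] > 0): 19
19 is odd, so the puzzle is not solvable.

Answer: no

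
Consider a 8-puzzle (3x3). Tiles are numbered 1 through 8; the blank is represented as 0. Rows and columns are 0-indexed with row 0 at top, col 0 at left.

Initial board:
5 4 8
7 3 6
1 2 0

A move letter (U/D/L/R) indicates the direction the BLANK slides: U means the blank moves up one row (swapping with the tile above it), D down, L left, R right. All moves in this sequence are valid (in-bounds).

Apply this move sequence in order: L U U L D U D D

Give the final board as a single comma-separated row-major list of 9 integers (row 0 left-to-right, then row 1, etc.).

After move 1 (L):
5 4 8
7 3 6
1 0 2

After move 2 (U):
5 4 8
7 0 6
1 3 2

After move 3 (U):
5 0 8
7 4 6
1 3 2

After move 4 (L):
0 5 8
7 4 6
1 3 2

After move 5 (D):
7 5 8
0 4 6
1 3 2

After move 6 (U):
0 5 8
7 4 6
1 3 2

After move 7 (D):
7 5 8
0 4 6
1 3 2

After move 8 (D):
7 5 8
1 4 6
0 3 2

Answer: 7, 5, 8, 1, 4, 6, 0, 3, 2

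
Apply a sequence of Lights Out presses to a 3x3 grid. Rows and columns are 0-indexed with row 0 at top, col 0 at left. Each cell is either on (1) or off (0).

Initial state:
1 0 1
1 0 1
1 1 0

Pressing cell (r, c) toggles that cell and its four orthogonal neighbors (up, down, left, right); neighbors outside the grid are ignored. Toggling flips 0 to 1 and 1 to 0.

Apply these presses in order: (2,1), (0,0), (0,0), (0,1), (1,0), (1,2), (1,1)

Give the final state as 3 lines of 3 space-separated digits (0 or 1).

Answer: 1 0 1
1 1 1
1 1 0

Derivation:
After press 1 at (2,1):
1 0 1
1 1 1
0 0 1

After press 2 at (0,0):
0 1 1
0 1 1
0 0 1

After press 3 at (0,0):
1 0 1
1 1 1
0 0 1

After press 4 at (0,1):
0 1 0
1 0 1
0 0 1

After press 5 at (1,0):
1 1 0
0 1 1
1 0 1

After press 6 at (1,2):
1 1 1
0 0 0
1 0 0

After press 7 at (1,1):
1 0 1
1 1 1
1 1 0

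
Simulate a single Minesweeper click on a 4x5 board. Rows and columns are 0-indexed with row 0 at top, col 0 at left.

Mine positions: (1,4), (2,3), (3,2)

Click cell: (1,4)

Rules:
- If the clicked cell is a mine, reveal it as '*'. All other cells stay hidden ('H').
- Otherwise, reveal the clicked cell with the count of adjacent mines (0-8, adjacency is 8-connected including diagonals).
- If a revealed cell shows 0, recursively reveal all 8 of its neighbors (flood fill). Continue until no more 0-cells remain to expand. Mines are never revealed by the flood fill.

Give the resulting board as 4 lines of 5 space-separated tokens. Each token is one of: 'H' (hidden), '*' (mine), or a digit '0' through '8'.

H H H H H
H H H H *
H H H H H
H H H H H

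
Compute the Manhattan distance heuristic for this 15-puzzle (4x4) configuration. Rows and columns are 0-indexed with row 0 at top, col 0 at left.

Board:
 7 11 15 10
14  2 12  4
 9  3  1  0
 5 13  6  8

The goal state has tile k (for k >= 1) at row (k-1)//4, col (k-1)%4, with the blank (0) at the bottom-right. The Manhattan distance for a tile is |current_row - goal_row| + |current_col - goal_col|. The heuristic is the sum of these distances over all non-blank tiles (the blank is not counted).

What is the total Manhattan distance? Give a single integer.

Answer: 35

Derivation:
Tile 7: at (0,0), goal (1,2), distance |0-1|+|0-2| = 3
Tile 11: at (0,1), goal (2,2), distance |0-2|+|1-2| = 3
Tile 15: at (0,2), goal (3,2), distance |0-3|+|2-2| = 3
Tile 10: at (0,3), goal (2,1), distance |0-2|+|3-1| = 4
Tile 14: at (1,0), goal (3,1), distance |1-3|+|0-1| = 3
Tile 2: at (1,1), goal (0,1), distance |1-0|+|1-1| = 1
Tile 12: at (1,2), goal (2,3), distance |1-2|+|2-3| = 2
Tile 4: at (1,3), goal (0,3), distance |1-0|+|3-3| = 1
Tile 9: at (2,0), goal (2,0), distance |2-2|+|0-0| = 0
Tile 3: at (2,1), goal (0,2), distance |2-0|+|1-2| = 3
Tile 1: at (2,2), goal (0,0), distance |2-0|+|2-0| = 4
Tile 5: at (3,0), goal (1,0), distance |3-1|+|0-0| = 2
Tile 13: at (3,1), goal (3,0), distance |3-3|+|1-0| = 1
Tile 6: at (3,2), goal (1,1), distance |3-1|+|2-1| = 3
Tile 8: at (3,3), goal (1,3), distance |3-1|+|3-3| = 2
Sum: 3 + 3 + 3 + 4 + 3 + 1 + 2 + 1 + 0 + 3 + 4 + 2 + 1 + 3 + 2 = 35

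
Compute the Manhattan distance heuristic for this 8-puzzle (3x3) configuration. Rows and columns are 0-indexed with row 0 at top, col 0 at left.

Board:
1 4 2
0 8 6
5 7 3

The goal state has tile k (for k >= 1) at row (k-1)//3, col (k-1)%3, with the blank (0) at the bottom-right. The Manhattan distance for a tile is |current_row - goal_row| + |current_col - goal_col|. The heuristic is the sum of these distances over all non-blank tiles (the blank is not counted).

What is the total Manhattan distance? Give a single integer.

Tile 1: at (0,0), goal (0,0), distance |0-0|+|0-0| = 0
Tile 4: at (0,1), goal (1,0), distance |0-1|+|1-0| = 2
Tile 2: at (0,2), goal (0,1), distance |0-0|+|2-1| = 1
Tile 8: at (1,1), goal (2,1), distance |1-2|+|1-1| = 1
Tile 6: at (1,2), goal (1,2), distance |1-1|+|2-2| = 0
Tile 5: at (2,0), goal (1,1), distance |2-1|+|0-1| = 2
Tile 7: at (2,1), goal (2,0), distance |2-2|+|1-0| = 1
Tile 3: at (2,2), goal (0,2), distance |2-0|+|2-2| = 2
Sum: 0 + 2 + 1 + 1 + 0 + 2 + 1 + 2 = 9

Answer: 9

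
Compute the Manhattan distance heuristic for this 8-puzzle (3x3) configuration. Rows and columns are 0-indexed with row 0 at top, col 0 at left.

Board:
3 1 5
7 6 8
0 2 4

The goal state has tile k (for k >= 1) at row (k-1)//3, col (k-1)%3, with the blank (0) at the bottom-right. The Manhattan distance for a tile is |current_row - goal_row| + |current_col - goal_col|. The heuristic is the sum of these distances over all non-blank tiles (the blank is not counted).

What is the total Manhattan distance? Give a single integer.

Answer: 14

Derivation:
Tile 3: (0,0)->(0,2) = 2
Tile 1: (0,1)->(0,0) = 1
Tile 5: (0,2)->(1,1) = 2
Tile 7: (1,0)->(2,0) = 1
Tile 6: (1,1)->(1,2) = 1
Tile 8: (1,2)->(2,1) = 2
Tile 2: (2,1)->(0,1) = 2
Tile 4: (2,2)->(1,0) = 3
Sum: 2 + 1 + 2 + 1 + 1 + 2 + 2 + 3 = 14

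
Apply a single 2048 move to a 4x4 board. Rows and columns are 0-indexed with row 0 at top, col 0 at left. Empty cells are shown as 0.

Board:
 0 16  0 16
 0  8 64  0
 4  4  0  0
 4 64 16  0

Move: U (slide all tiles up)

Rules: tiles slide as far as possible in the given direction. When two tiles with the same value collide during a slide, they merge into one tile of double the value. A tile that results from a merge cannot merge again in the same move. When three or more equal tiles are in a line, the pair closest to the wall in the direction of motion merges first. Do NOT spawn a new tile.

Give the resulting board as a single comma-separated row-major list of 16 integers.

Answer: 8, 16, 64, 16, 0, 8, 16, 0, 0, 4, 0, 0, 0, 64, 0, 0

Derivation:
Slide up:
col 0: [0, 0, 4, 4] -> [8, 0, 0, 0]
col 1: [16, 8, 4, 64] -> [16, 8, 4, 64]
col 2: [0, 64, 0, 16] -> [64, 16, 0, 0]
col 3: [16, 0, 0, 0] -> [16, 0, 0, 0]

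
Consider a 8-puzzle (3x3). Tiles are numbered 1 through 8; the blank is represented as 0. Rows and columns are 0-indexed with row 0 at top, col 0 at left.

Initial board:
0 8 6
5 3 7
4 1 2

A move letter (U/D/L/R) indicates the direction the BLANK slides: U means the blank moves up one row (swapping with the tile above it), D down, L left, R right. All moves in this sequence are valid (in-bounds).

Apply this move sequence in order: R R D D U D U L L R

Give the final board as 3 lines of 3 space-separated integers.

Answer: 8 6 7
5 0 3
4 1 2

Derivation:
After move 1 (R):
8 0 6
5 3 7
4 1 2

After move 2 (R):
8 6 0
5 3 7
4 1 2

After move 3 (D):
8 6 7
5 3 0
4 1 2

After move 4 (D):
8 6 7
5 3 2
4 1 0

After move 5 (U):
8 6 7
5 3 0
4 1 2

After move 6 (D):
8 6 7
5 3 2
4 1 0

After move 7 (U):
8 6 7
5 3 0
4 1 2

After move 8 (L):
8 6 7
5 0 3
4 1 2

After move 9 (L):
8 6 7
0 5 3
4 1 2

After move 10 (R):
8 6 7
5 0 3
4 1 2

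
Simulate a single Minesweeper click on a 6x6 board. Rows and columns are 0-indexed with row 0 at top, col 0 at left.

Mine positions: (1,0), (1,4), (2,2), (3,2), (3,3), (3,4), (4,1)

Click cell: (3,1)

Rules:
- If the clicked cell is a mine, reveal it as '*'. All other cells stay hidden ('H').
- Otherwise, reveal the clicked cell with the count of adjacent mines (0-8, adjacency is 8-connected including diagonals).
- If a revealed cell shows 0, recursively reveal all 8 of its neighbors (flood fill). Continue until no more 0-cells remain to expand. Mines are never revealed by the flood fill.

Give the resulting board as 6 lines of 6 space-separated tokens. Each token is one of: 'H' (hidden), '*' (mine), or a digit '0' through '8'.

H H H H H H
H H H H H H
H H H H H H
H 3 H H H H
H H H H H H
H H H H H H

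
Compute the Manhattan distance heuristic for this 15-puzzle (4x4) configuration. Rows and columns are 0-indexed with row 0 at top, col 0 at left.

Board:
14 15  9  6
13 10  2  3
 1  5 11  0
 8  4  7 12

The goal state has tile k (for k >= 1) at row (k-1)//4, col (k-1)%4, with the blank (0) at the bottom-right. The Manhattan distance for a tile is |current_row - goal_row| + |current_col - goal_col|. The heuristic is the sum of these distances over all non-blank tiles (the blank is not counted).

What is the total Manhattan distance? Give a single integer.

Answer: 39

Derivation:
Tile 14: at (0,0), goal (3,1), distance |0-3|+|0-1| = 4
Tile 15: at (0,1), goal (3,2), distance |0-3|+|1-2| = 4
Tile 9: at (0,2), goal (2,0), distance |0-2|+|2-0| = 4
Tile 6: at (0,3), goal (1,1), distance |0-1|+|3-1| = 3
Tile 13: at (1,0), goal (3,0), distance |1-3|+|0-0| = 2
Tile 10: at (1,1), goal (2,1), distance |1-2|+|1-1| = 1
Tile 2: at (1,2), goal (0,1), distance |1-0|+|2-1| = 2
Tile 3: at (1,3), goal (0,2), distance |1-0|+|3-2| = 2
Tile 1: at (2,0), goal (0,0), distance |2-0|+|0-0| = 2
Tile 5: at (2,1), goal (1,0), distance |2-1|+|1-0| = 2
Tile 11: at (2,2), goal (2,2), distance |2-2|+|2-2| = 0
Tile 8: at (3,0), goal (1,3), distance |3-1|+|0-3| = 5
Tile 4: at (3,1), goal (0,3), distance |3-0|+|1-3| = 5
Tile 7: at (3,2), goal (1,2), distance |3-1|+|2-2| = 2
Tile 12: at (3,3), goal (2,3), distance |3-2|+|3-3| = 1
Sum: 4 + 4 + 4 + 3 + 2 + 1 + 2 + 2 + 2 + 2 + 0 + 5 + 5 + 2 + 1 = 39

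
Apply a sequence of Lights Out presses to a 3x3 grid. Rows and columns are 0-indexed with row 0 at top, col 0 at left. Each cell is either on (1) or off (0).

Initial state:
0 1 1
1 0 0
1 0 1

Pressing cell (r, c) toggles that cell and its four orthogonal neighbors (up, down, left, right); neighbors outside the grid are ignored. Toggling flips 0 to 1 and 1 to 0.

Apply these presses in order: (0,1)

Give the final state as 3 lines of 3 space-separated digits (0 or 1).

Answer: 1 0 0
1 1 0
1 0 1

Derivation:
After press 1 at (0,1):
1 0 0
1 1 0
1 0 1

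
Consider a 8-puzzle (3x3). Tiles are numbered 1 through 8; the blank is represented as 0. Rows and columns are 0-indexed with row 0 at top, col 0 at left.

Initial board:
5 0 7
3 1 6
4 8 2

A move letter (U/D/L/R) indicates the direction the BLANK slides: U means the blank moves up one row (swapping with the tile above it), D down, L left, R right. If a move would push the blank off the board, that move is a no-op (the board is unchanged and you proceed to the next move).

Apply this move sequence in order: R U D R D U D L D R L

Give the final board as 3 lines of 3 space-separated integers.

Answer: 5 7 6
3 1 2
4 0 8

Derivation:
After move 1 (R):
5 7 0
3 1 6
4 8 2

After move 2 (U):
5 7 0
3 1 6
4 8 2

After move 3 (D):
5 7 6
3 1 0
4 8 2

After move 4 (R):
5 7 6
3 1 0
4 8 2

After move 5 (D):
5 7 6
3 1 2
4 8 0

After move 6 (U):
5 7 6
3 1 0
4 8 2

After move 7 (D):
5 7 6
3 1 2
4 8 0

After move 8 (L):
5 7 6
3 1 2
4 0 8

After move 9 (D):
5 7 6
3 1 2
4 0 8

After move 10 (R):
5 7 6
3 1 2
4 8 0

After move 11 (L):
5 7 6
3 1 2
4 0 8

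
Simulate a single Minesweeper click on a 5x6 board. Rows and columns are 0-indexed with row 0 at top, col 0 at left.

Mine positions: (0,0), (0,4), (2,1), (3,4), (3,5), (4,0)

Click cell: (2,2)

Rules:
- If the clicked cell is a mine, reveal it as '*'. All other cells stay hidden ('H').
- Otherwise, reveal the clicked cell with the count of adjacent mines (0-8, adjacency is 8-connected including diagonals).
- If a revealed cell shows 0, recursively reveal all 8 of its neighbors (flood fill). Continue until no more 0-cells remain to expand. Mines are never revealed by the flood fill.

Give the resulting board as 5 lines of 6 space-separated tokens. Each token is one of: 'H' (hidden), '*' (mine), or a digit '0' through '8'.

H H H H H H
H H H H H H
H H 1 H H H
H H H H H H
H H H H H H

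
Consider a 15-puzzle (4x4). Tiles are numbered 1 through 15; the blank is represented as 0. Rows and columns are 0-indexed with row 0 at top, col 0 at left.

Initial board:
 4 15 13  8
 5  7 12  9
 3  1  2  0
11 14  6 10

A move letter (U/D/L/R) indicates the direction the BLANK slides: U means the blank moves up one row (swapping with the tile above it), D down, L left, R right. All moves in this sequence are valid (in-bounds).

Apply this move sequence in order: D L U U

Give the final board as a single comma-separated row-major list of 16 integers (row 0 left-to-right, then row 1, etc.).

After move 1 (D):
 4 15 13  8
 5  7 12  9
 3  1  2 10
11 14  6  0

After move 2 (L):
 4 15 13  8
 5  7 12  9
 3  1  2 10
11 14  0  6

After move 3 (U):
 4 15 13  8
 5  7 12  9
 3  1  0 10
11 14  2  6

After move 4 (U):
 4 15 13  8
 5  7  0  9
 3  1 12 10
11 14  2  6

Answer: 4, 15, 13, 8, 5, 7, 0, 9, 3, 1, 12, 10, 11, 14, 2, 6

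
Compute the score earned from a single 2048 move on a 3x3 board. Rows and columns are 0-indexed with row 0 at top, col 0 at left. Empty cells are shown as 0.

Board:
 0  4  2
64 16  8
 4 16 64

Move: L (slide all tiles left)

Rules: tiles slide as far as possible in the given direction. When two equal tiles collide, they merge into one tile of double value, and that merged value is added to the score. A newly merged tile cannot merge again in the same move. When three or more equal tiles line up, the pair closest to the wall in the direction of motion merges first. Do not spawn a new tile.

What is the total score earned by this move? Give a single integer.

Slide left:
row 0: [0, 4, 2] -> [4, 2, 0]  score +0 (running 0)
row 1: [64, 16, 8] -> [64, 16, 8]  score +0 (running 0)
row 2: [4, 16, 64] -> [4, 16, 64]  score +0 (running 0)
Board after move:
 4  2  0
64 16  8
 4 16 64

Answer: 0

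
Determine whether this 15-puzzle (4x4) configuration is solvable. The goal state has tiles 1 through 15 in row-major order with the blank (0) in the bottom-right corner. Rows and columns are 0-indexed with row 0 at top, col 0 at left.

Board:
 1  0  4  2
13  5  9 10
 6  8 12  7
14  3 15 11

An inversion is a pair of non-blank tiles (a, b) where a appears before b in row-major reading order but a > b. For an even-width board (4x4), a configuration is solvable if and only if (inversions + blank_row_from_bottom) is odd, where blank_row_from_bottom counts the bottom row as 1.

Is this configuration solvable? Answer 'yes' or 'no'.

Answer: no

Derivation:
Inversions: 30
Blank is in row 0 (0-indexed from top), which is row 4 counting from the bottom (bottom = 1).
30 + 4 = 34, which is even, so the puzzle is not solvable.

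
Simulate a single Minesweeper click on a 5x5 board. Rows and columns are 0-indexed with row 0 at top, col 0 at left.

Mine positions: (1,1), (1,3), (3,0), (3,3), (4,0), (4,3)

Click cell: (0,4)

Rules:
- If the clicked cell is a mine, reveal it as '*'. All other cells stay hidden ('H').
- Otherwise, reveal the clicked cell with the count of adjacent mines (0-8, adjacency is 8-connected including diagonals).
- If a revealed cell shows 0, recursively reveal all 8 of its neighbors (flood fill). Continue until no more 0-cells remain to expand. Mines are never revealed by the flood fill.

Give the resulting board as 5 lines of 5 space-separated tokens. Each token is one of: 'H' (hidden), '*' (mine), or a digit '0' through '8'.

H H H H 1
H H H H H
H H H H H
H H H H H
H H H H H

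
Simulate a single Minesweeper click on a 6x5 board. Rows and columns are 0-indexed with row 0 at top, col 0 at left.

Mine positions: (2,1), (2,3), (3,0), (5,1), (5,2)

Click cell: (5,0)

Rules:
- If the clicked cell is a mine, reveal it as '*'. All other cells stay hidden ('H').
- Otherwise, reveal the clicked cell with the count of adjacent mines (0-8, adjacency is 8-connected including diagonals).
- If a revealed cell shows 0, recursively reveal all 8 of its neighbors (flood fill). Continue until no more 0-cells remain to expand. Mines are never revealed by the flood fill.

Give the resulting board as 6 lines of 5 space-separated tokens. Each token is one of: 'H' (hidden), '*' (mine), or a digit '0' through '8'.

H H H H H
H H H H H
H H H H H
H H H H H
H H H H H
1 H H H H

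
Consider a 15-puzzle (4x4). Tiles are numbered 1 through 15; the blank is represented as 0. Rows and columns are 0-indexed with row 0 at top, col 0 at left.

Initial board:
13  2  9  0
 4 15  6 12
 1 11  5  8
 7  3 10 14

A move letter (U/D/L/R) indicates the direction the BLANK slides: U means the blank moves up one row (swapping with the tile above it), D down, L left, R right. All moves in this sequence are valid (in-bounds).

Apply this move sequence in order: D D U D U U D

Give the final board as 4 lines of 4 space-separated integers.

Answer: 13  2  9 12
 4 15  6  0
 1 11  5  8
 7  3 10 14

Derivation:
After move 1 (D):
13  2  9 12
 4 15  6  0
 1 11  5  8
 7  3 10 14

After move 2 (D):
13  2  9 12
 4 15  6  8
 1 11  5  0
 7  3 10 14

After move 3 (U):
13  2  9 12
 4 15  6  0
 1 11  5  8
 7  3 10 14

After move 4 (D):
13  2  9 12
 4 15  6  8
 1 11  5  0
 7  3 10 14

After move 5 (U):
13  2  9 12
 4 15  6  0
 1 11  5  8
 7  3 10 14

After move 6 (U):
13  2  9  0
 4 15  6 12
 1 11  5  8
 7  3 10 14

After move 7 (D):
13  2  9 12
 4 15  6  0
 1 11  5  8
 7  3 10 14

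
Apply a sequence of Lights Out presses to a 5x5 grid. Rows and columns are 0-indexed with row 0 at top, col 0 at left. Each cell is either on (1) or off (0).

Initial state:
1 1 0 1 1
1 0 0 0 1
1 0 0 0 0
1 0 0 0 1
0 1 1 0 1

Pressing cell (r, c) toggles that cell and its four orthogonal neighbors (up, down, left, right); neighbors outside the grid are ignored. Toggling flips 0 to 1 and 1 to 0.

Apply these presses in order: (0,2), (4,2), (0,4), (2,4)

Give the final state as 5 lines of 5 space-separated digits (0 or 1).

Answer: 1 0 1 1 0
1 0 1 0 1
1 0 0 1 1
1 0 1 0 0
0 0 0 1 1

Derivation:
After press 1 at (0,2):
1 0 1 0 1
1 0 1 0 1
1 0 0 0 0
1 0 0 0 1
0 1 1 0 1

After press 2 at (4,2):
1 0 1 0 1
1 0 1 0 1
1 0 0 0 0
1 0 1 0 1
0 0 0 1 1

After press 3 at (0,4):
1 0 1 1 0
1 0 1 0 0
1 0 0 0 0
1 0 1 0 1
0 0 0 1 1

After press 4 at (2,4):
1 0 1 1 0
1 0 1 0 1
1 0 0 1 1
1 0 1 0 0
0 0 0 1 1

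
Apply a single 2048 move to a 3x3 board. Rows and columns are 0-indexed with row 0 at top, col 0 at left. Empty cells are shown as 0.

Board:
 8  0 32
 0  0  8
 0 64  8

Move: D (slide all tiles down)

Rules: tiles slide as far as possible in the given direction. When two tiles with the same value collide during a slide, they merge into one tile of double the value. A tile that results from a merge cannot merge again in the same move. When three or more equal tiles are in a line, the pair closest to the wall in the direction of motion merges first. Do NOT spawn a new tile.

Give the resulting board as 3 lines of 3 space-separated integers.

Slide down:
col 0: [8, 0, 0] -> [0, 0, 8]
col 1: [0, 0, 64] -> [0, 0, 64]
col 2: [32, 8, 8] -> [0, 32, 16]

Answer:  0  0  0
 0  0 32
 8 64 16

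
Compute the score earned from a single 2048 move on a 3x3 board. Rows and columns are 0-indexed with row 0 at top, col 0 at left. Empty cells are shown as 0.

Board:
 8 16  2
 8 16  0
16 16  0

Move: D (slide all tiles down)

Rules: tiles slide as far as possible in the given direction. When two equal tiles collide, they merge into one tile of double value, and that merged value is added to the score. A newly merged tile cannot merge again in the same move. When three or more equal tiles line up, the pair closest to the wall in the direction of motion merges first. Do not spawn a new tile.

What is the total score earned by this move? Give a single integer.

Answer: 48

Derivation:
Slide down:
col 0: [8, 8, 16] -> [0, 16, 16]  score +16 (running 16)
col 1: [16, 16, 16] -> [0, 16, 32]  score +32 (running 48)
col 2: [2, 0, 0] -> [0, 0, 2]  score +0 (running 48)
Board after move:
 0  0  0
16 16  0
16 32  2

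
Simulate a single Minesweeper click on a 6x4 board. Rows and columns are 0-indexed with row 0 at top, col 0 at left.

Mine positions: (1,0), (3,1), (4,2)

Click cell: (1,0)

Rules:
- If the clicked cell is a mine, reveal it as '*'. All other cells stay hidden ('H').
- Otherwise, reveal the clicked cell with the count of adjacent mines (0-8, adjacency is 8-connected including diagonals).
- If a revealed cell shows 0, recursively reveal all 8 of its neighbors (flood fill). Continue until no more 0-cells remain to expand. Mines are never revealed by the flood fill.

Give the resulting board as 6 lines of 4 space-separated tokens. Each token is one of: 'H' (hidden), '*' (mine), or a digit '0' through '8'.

H H H H
* H H H
H H H H
H H H H
H H H H
H H H H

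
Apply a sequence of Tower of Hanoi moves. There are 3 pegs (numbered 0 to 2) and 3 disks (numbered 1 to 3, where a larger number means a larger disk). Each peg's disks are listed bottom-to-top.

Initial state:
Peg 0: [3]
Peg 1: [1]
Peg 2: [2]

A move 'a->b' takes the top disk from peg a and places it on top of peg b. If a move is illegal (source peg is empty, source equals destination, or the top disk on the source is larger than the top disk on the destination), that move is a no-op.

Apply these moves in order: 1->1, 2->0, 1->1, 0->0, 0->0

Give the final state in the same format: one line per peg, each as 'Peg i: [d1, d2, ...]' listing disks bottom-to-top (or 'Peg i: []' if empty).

Answer: Peg 0: [3, 2]
Peg 1: [1]
Peg 2: []

Derivation:
After move 1 (1->1):
Peg 0: [3]
Peg 1: [1]
Peg 2: [2]

After move 2 (2->0):
Peg 0: [3, 2]
Peg 1: [1]
Peg 2: []

After move 3 (1->1):
Peg 0: [3, 2]
Peg 1: [1]
Peg 2: []

After move 4 (0->0):
Peg 0: [3, 2]
Peg 1: [1]
Peg 2: []

After move 5 (0->0):
Peg 0: [3, 2]
Peg 1: [1]
Peg 2: []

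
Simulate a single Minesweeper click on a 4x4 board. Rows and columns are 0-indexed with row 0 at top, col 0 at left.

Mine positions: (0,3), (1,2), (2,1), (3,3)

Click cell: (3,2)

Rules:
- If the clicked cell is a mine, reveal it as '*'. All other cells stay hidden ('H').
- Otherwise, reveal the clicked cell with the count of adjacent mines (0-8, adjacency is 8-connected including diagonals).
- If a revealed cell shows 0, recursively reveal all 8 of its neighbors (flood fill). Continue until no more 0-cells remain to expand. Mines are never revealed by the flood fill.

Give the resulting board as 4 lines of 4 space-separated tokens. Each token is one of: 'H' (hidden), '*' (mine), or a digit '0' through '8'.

H H H H
H H H H
H H H H
H H 2 H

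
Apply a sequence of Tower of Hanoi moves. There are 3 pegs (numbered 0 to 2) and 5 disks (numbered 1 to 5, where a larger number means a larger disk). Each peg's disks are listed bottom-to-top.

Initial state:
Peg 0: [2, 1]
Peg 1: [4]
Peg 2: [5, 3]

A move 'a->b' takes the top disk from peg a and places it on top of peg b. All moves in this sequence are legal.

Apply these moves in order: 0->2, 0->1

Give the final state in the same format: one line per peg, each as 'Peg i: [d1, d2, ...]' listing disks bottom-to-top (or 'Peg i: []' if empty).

After move 1 (0->2):
Peg 0: [2]
Peg 1: [4]
Peg 2: [5, 3, 1]

After move 2 (0->1):
Peg 0: []
Peg 1: [4, 2]
Peg 2: [5, 3, 1]

Answer: Peg 0: []
Peg 1: [4, 2]
Peg 2: [5, 3, 1]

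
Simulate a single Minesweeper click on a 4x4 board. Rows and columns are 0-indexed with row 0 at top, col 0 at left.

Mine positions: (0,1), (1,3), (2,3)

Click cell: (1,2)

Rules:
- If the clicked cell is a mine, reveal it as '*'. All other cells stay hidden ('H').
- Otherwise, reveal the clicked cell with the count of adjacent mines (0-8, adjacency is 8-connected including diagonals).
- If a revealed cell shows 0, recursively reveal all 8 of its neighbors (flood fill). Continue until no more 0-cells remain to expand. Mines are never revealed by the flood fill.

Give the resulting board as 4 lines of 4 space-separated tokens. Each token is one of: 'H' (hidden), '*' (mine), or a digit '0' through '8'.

H H H H
H H 3 H
H H H H
H H H H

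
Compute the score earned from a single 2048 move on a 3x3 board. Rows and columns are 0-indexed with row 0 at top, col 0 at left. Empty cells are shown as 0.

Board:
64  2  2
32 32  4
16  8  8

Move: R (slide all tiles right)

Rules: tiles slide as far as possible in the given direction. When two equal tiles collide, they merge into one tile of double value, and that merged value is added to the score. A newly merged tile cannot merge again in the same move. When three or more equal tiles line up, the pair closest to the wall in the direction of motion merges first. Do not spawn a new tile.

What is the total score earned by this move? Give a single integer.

Answer: 84

Derivation:
Slide right:
row 0: [64, 2, 2] -> [0, 64, 4]  score +4 (running 4)
row 1: [32, 32, 4] -> [0, 64, 4]  score +64 (running 68)
row 2: [16, 8, 8] -> [0, 16, 16]  score +16 (running 84)
Board after move:
 0 64  4
 0 64  4
 0 16 16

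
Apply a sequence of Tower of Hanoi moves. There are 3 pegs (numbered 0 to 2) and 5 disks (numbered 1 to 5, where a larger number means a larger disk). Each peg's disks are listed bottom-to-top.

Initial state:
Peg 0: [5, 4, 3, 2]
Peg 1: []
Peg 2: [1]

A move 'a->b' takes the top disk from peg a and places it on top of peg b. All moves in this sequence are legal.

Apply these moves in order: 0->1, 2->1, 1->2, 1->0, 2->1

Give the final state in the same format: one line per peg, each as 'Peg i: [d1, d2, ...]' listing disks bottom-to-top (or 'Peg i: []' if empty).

Answer: Peg 0: [5, 4, 3, 2]
Peg 1: [1]
Peg 2: []

Derivation:
After move 1 (0->1):
Peg 0: [5, 4, 3]
Peg 1: [2]
Peg 2: [1]

After move 2 (2->1):
Peg 0: [5, 4, 3]
Peg 1: [2, 1]
Peg 2: []

After move 3 (1->2):
Peg 0: [5, 4, 3]
Peg 1: [2]
Peg 2: [1]

After move 4 (1->0):
Peg 0: [5, 4, 3, 2]
Peg 1: []
Peg 2: [1]

After move 5 (2->1):
Peg 0: [5, 4, 3, 2]
Peg 1: [1]
Peg 2: []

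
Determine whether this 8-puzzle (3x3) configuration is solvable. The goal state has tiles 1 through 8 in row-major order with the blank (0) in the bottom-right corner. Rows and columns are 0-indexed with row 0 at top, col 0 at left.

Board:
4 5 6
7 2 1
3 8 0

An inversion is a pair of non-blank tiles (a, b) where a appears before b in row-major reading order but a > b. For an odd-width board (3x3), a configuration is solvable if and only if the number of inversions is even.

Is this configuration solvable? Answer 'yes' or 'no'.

Answer: no

Derivation:
Inversions (pairs i<j in row-major order where tile[i] > tile[j] > 0): 13
13 is odd, so the puzzle is not solvable.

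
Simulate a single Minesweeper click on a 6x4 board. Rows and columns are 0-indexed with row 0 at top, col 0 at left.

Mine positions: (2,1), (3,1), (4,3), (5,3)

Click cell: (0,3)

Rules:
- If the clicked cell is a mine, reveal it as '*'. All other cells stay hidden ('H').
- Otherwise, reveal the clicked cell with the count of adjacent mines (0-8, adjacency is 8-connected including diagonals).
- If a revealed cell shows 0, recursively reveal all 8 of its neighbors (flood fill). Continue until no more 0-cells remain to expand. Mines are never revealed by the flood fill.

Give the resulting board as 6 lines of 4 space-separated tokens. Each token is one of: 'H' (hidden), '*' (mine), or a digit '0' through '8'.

0 0 0 0
1 1 1 0
H H 2 0
H H 3 1
H H H H
H H H H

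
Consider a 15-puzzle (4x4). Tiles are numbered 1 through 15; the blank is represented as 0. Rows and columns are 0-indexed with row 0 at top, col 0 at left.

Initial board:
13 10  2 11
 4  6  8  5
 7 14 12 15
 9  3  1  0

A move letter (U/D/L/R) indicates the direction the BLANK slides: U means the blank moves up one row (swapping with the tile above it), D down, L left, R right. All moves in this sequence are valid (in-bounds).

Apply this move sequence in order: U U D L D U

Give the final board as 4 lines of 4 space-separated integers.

After move 1 (U):
13 10  2 11
 4  6  8  5
 7 14 12  0
 9  3  1 15

After move 2 (U):
13 10  2 11
 4  6  8  0
 7 14 12  5
 9  3  1 15

After move 3 (D):
13 10  2 11
 4  6  8  5
 7 14 12  0
 9  3  1 15

After move 4 (L):
13 10  2 11
 4  6  8  5
 7 14  0 12
 9  3  1 15

After move 5 (D):
13 10  2 11
 4  6  8  5
 7 14  1 12
 9  3  0 15

After move 6 (U):
13 10  2 11
 4  6  8  5
 7 14  0 12
 9  3  1 15

Answer: 13 10  2 11
 4  6  8  5
 7 14  0 12
 9  3  1 15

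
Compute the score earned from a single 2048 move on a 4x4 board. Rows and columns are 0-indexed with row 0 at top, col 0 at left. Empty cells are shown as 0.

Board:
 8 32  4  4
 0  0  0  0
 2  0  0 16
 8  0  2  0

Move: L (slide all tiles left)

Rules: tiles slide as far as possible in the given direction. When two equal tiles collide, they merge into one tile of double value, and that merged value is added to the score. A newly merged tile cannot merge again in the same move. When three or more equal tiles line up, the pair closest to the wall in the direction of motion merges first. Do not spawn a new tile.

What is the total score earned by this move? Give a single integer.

Answer: 8

Derivation:
Slide left:
row 0: [8, 32, 4, 4] -> [8, 32, 8, 0]  score +8 (running 8)
row 1: [0, 0, 0, 0] -> [0, 0, 0, 0]  score +0 (running 8)
row 2: [2, 0, 0, 16] -> [2, 16, 0, 0]  score +0 (running 8)
row 3: [8, 0, 2, 0] -> [8, 2, 0, 0]  score +0 (running 8)
Board after move:
 8 32  8  0
 0  0  0  0
 2 16  0  0
 8  2  0  0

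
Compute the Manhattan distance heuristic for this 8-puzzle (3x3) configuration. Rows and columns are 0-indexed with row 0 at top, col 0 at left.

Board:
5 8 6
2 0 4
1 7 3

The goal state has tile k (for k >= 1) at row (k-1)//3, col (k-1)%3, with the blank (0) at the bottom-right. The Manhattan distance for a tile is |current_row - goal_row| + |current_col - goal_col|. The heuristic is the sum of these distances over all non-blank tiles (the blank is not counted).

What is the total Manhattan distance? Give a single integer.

Tile 5: (0,0)->(1,1) = 2
Tile 8: (0,1)->(2,1) = 2
Tile 6: (0,2)->(1,2) = 1
Tile 2: (1,0)->(0,1) = 2
Tile 4: (1,2)->(1,0) = 2
Tile 1: (2,0)->(0,0) = 2
Tile 7: (2,1)->(2,0) = 1
Tile 3: (2,2)->(0,2) = 2
Sum: 2 + 2 + 1 + 2 + 2 + 2 + 1 + 2 = 14

Answer: 14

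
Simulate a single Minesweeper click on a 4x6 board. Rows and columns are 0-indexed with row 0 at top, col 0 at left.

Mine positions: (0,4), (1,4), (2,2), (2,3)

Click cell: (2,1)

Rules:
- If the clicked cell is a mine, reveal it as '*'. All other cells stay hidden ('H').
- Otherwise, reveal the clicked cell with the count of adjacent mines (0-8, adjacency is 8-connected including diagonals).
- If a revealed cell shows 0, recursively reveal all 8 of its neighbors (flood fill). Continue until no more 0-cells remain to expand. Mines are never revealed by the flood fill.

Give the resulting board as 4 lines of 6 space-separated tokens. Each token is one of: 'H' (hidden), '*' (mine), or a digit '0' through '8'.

H H H H H H
H H H H H H
H 1 H H H H
H H H H H H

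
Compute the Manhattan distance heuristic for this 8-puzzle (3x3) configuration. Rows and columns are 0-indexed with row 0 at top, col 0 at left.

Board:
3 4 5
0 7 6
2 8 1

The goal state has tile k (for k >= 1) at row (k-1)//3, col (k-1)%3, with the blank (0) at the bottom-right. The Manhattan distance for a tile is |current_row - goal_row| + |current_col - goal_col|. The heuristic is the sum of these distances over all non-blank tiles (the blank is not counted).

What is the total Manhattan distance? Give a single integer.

Answer: 15

Derivation:
Tile 3: at (0,0), goal (0,2), distance |0-0|+|0-2| = 2
Tile 4: at (0,1), goal (1,0), distance |0-1|+|1-0| = 2
Tile 5: at (0,2), goal (1,1), distance |0-1|+|2-1| = 2
Tile 7: at (1,1), goal (2,0), distance |1-2|+|1-0| = 2
Tile 6: at (1,2), goal (1,2), distance |1-1|+|2-2| = 0
Tile 2: at (2,0), goal (0,1), distance |2-0|+|0-1| = 3
Tile 8: at (2,1), goal (2,1), distance |2-2|+|1-1| = 0
Tile 1: at (2,2), goal (0,0), distance |2-0|+|2-0| = 4
Sum: 2 + 2 + 2 + 2 + 0 + 3 + 0 + 4 = 15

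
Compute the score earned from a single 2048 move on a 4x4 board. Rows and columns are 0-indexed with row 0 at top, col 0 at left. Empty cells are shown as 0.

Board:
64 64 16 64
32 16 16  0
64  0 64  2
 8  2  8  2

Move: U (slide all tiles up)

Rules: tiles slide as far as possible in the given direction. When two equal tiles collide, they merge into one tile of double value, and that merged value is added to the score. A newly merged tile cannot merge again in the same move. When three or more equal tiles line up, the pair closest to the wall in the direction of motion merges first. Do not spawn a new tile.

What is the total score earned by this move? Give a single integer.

Answer: 36

Derivation:
Slide up:
col 0: [64, 32, 64, 8] -> [64, 32, 64, 8]  score +0 (running 0)
col 1: [64, 16, 0, 2] -> [64, 16, 2, 0]  score +0 (running 0)
col 2: [16, 16, 64, 8] -> [32, 64, 8, 0]  score +32 (running 32)
col 3: [64, 0, 2, 2] -> [64, 4, 0, 0]  score +4 (running 36)
Board after move:
64 64 32 64
32 16 64  4
64  2  8  0
 8  0  0  0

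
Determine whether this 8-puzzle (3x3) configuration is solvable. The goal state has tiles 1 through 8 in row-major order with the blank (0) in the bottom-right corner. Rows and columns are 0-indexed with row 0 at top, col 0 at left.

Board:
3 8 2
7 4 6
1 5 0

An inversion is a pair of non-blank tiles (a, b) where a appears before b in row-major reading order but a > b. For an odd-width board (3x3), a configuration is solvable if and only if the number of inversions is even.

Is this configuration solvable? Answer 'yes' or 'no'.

Inversions (pairs i<j in row-major order where tile[i] > tile[j] > 0): 16
16 is even, so the puzzle is solvable.

Answer: yes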